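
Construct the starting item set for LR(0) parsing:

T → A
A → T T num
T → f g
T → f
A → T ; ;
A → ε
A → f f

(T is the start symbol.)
First, augment the grammar with T' → T
I₀ = CLOSURE({ [T' → . T] }):
  [T' → . T] has the dot before T: add [T → . A], [T → . f g], [T → . f]
  [T → . A] has the dot before A: add [A → . T T num], [A → . T ; ;], [A → .], [A → . f f]
No further items can be added.

I₀ = { [A → . T ; ;], [A → . T T num], [A → . f f], [A → .], [T → . A], [T → . f g], [T → . f], [T' → . T] }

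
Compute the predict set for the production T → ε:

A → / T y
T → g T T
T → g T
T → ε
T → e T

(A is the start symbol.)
{ 'e', 'g', 'y' }

PREDICT(T → ε) = (FIRST(RHS) \ {ε}) ∪ (FOLLOW(T) if ε ∈ FIRST(RHS), i.e. RHS ⇒* ε)
The right-hand side is ε (FIRST(ε) = { ε }), so the predict set is FOLLOW(T) = { 'e', 'g', 'y' }
PREDICT(T → ε) = { 'e', 'g', 'y' }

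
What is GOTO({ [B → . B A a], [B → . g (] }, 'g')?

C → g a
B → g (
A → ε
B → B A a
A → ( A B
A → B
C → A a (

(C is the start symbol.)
{ [B → g . (] }

GOTO(I, 'g') = CLOSURE({ [A → αX.β] : [A → α.Xβ] ∈ I, X = 'g' })

Items with dot before 'g', with the dot advanced:
  [B → . g (] → [B → g . (]
Closure adds nothing (no advanced item has the dot before a non-terminal).

GOTO = { [B → g . (] }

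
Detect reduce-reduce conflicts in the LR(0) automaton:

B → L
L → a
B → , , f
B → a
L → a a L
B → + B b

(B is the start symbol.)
Yes — I5: [B → a .] vs [L → a .]

Augment with B' → B and build the canonical LR(0) collection (I0 = CLOSURE({[B' → . B]}), then GOTO on every symbol after a dot until no new states appear). It has 13 states:
  I0: { [B → . + B b], [B → . , , f], [B → . L], [B → . a], [B' → . B], [L → . a a L], [L → . a] }  — shift
  I1: { [B → + . B b], [B → . + B b], [B → . , , f], [B → . L], [B → . a], [L → . a a L], [L → . a] }  — shift
  I2: { [B → , . , f] }  — shift
  I3: { [B' → B .] }  — accept
  I4: { [B → L .] }  — reduce
  I5: { [B → a .], [L → a . a L], [L → a .] }  — shift, 2 reduces
  I6: { [L → . a a L], [L → . a], [L → a a . L] }  — shift
  I7: { [L → a a L .] }  — reduce
  I8: { [L → a . a L], [L → a .] }  — shift, reduce
  I9: { [B → , , . f] }  — shift
  I10: { [B → , , f .] }  — reduce
  I11: { [B → + B . b] }  — shift
  I12: { [B → + B b .] }  — reduce

I5 contains complete items [B → a .], [L → a .] — reduce-reduce conflict.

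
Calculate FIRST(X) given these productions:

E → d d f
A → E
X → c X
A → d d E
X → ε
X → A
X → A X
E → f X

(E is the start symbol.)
{ 'c', 'd', 'f', ε }

FIRST sets of the other non-terminals involved (by the same procedure, iterated to a fixed point):
  FIRST(A) = { 'd', 'f' }

From X → c X:
  - c is a terminal: add 'c' and stop
From X → ε:
  - ε-production, so ε ∈ FIRST(X)
From X → A:
  - A is a non-terminal: add FIRST(A) \ {ε} = { 'd', 'f' }
    A is not nullable, so stop
From X → A X:
  - A is a non-terminal: add FIRST(A) \ {ε} = { 'd', 'f' }
    A is not nullable, so stop

Collecting: FIRST(X) = { 'c', 'd', 'f', ε }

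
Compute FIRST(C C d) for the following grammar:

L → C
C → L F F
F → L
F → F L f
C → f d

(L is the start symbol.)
{ 'f' }

FIRST sets of the non-terminals involved (from the grammar, by fixed-point iteration):
  FIRST(C) = { 'f' }

To compute FIRST(C C d), process the symbols left to right:
Symbol C is a non-terminal. Add FIRST(C) \ {ε} = { 'f' }
C is not nullable (ε ∉ FIRST(C)), so stop here.
FIRST(C C d) = { 'f' }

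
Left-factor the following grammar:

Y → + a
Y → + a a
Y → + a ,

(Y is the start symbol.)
Left-factoring transforms A → αβ₁ | αβ₂ into A → αA' and A' → β₁ | β₂
(α is the longest common prefix among the alternatives). Repeat until
no nonterminal has two alternatives with a common prefix.

Round 1: Y has alternatives sharing prefix '+ a'. Introduce Y': Y → + a Y'
  Add: Y' → ε
  Add: Y' → a
  Add: Y' → ,

No remaining common prefixes — done.

Resulting grammar:
Y → + a Y'
Y' → ε
Y' → a
Y' → ,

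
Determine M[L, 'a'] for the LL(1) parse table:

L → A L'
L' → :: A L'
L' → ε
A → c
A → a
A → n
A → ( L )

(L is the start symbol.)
To find M[L, 'a'], we find productions for L where 'a' is in the predict set (PREDICT(N → α) = (FIRST(α) \ {ε}) ∪ (FOLLOW(N) if α ⇒* ε)).

Relevant sets:
  FIRST(A) = { '(', 'a', 'c', 'n' }

L → A L': PREDICT = { '(', 'a', 'c', 'n' }
  'a' is in predict set, so this production goes in M[L, 'a']

M[L, 'a'] = L → A L'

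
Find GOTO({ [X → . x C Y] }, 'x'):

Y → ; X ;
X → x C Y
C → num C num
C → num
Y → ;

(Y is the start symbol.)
{ [C → . num C num], [C → . num], [X → x . C Y] }

GOTO(I, 'x') = CLOSURE({ [A → αX.β] : [A → α.Xβ] ∈ I, X = 'x' })

Items with dot before 'x', with the dot advanced:
  [X → . x C Y] → [X → x . C Y]
Closure of the advanced items:
  [X → x . C Y] has the dot before C: add [C → . num C num], [C → . num]

GOTO = { [C → . num C num], [C → . num], [X → x . C Y] }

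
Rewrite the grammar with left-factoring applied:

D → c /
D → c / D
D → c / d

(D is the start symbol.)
Left-factoring transforms A → αβ₁ | αβ₂ into A → αA' and A' → β₁ | β₂
(α is the longest common prefix among the alternatives). Repeat until
no nonterminal has two alternatives with a common prefix.

Round 1: D has alternatives sharing prefix 'c /'. Introduce D': D → c / D'
  Add: D' → ε
  Add: D' → D
  Add: D' → d

No remaining common prefixes — done.

Resulting grammar:
D → c / D'
D' → ε
D' → D
D' → d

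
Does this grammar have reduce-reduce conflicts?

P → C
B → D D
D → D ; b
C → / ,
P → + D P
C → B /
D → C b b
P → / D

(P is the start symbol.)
No reduce-reduce conflicts

A reduce-reduce conflict occurs when an LR(0) state has two complete items [A → α .] and [B → β .] — both call for a reduction, and with no lookahead the parser cannot choose between them.

Augment with P' → P and build the canonical LR(0) collection (I0 = CLOSURE({[P' → . P]}), then GOTO on every symbol after a dot until no new states appear). It has 19 states:
  I0: { [B → . D D], [C → . / ,], [C → . B /], [D → . C b b], [D → . D ; b], [P → . + D P], [P → . / D], [P → . C], [P' → . P] }  — shift
  I1: { [B → . D D], [C → . / ,], [C → . B /], [D → . C b b], [D → . D ; b], [P → + . D P] }  — shift
  I2: { [B → . D D], [C → . / ,], [C → . B /], [C → / . ,], [D → . C b b], [D → . D ; b], [P → / . D] }  — shift
  I3: { [C → B . /] }  — shift
  I4: { [D → C . b b], [P → C .] }  — shift, reduce
  I5: { [B → . D D], [B → D . D], [C → . / ,], [C → . B /], [D → . C b b], [D → . D ; b], [D → D . ; b] }  — shift
  I6: { [P' → P .] }  — accept
  I7: { [C → / . ,] }  — shift
  I8: { [D → D ; . b] }  — shift
  I9: { [D → C . b b] }  — shift
  I10: { [B → . D D], [B → D . D], [B → D D .], [C → . / ,], [C → . B /], [D → . C b b], [D → . D ; b], [D → D . ; b] }  — shift, reduce
  I11: { [D → C b . b] }  — shift
  I12: { [D → C b b .] }  — reduce
  I13: { [D → D ; b .] }  — reduce
  I14: { [C → / , .] }  — reduce
  I15: { [C → B / .] }  — reduce
  I16: { [B → . D D], [B → D . D], [C → . / ,], [C → . B /], [D → . C b b], [D → . D ; b], [D → D . ; b], [P → / D .] }  — shift, reduce
  I17: { [B → . D D], [B → D . D], [C → . / ,], [C → . B /], [D → . C b b], [D → . D ; b], [D → D . ; b], [P → + D . P], [P → . + D P], [P → . / D], [P → . C] }  — shift
  I18: { [P → + D P .] }  — reduce

No state contains more than one complete item.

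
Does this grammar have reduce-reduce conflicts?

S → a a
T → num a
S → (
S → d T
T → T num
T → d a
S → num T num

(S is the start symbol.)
A reduce-reduce conflict occurs when an LR(0) state has two complete items [A → α .] and [B → β .] — both call for a reduction, and with no lookahead the parser cannot choose between them.

Augment with S' → S and build the canonical LR(0) collection (I0 = CLOSURE({[S' → . S]}), then GOTO on every symbol after a dot until no new states appear). It has 15 states:
  I0: { [S → . (], [S → . a a], [S → . d T], [S → . num T num], [S' → . S] }  — shift
  I1: { [S → ( .] }  — reduce
  I2: { [S' → S .] }  — accept
  I3: { [S → a . a] }  — shift
  I4: { [S → d . T], [T → . T num], [T → . d a], [T → . num a] }  — shift
  I5: { [S → num . T num], [T → . T num], [T → . d a], [T → . num a] }  — shift
  I6: { [S → num T . num], [T → T . num] }  — shift
  I7: { [T → d . a] }  — shift
  I8: { [T → num . a] }  — shift
  I9: { [T → num a .] }  — reduce
  I10: { [T → d a .] }  — reduce
  I11: { [S → num T num .], [T → T num .] }  — 2 reduces
  I12: { [S → d T .], [T → T . num] }  — shift, reduce
  I13: { [T → T num .] }  — reduce
  I14: { [S → a a .] }  — reduce

I11 contains complete items [S → num T num .], [T → T num .] — reduce-reduce conflict.

Answer: Yes — I11: [S → num T num .] vs [T → T num .]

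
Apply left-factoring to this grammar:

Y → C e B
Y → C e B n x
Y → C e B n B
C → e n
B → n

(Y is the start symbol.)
Y → C e B Y'
Y' → ε
Y' → n Y''
Y'' → x
Y'' → B
C → e n
B → n

Left-factoring transforms A → αβ₁ | αβ₂ into A → αA' and A' → β₁ | β₂
(α is the longest common prefix among the alternatives). Repeat until
no nonterminal has two alternatives with a common prefix.

Round 1: Y has alternatives sharing prefix 'C e B'. Introduce Y': Y → C e B Y'
  Add: Y' → ε
  Add: Y' → n x
  Add: Y' → n B

Round 2: Y' has alternatives sharing prefix 'n'. Introduce Y'': Y' → n Y''
  Add: Y'' → x
  Add: Y'' → B

No remaining common prefixes — done.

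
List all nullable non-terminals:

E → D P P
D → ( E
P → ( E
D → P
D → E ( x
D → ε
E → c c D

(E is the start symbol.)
{ 'D' }

ε-productions: D → ε
So D is immediately nullable.
No further non-terminal can be added: every production for the remaining non-terminals contains a terminal or a non-nullable non-terminal.
Nullable = { 'D' }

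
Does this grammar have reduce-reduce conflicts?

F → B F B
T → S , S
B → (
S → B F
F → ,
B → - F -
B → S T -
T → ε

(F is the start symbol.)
Yes — I12: [T → .] vs [T → S , S .]

Augment with F' → F and build the canonical LR(0) collection (I0 = CLOSURE({[F' → . F]}), then GOTO on every symbol after a dot until no new states appear). It has 18 states:
  I0: { [B → . (], [B → . - F -], [B → . S T -], [F → . ,], [F → . B F B], [F' → . F], [S → . B F] }  — shift
  I1: { [B → ( .] }  — reduce
  I2: { [F → , .] }  — reduce
  I3: { [B → - . F -], [B → . (], [B → . - F -], [B → . S T -], [F → . ,], [F → . B F B], [S → . B F] }  — shift
  I4: { [B → . (], [B → . - F -], [B → . S T -], [F → . ,], [F → . B F B], [F → B . F B], [S → . B F], [S → B . F] }  — shift
  I5: { [F' → F .] }  — accept
  I6: { [B → . (], [B → . - F -], [B → . S T -], [B → S . T -], [S → . B F], [T → . S , S], [T → .] }  — shift, reduce
  I7: { [B → . (], [B → . - F -], [B → . S T -], [F → . ,], [F → . B F B], [S → . B F], [S → B . F] }  — shift
  I8: { [B → . (], [B → . - F -], [B → . S T -], [B → S . T -], [S → . B F], [T → . S , S], [T → .], [T → S . , S] }  — shift, reduce
  I9: { [B → S T . -] }  — shift
  I10: { [B → S T - .] }  — reduce
  I11: { [B → . (], [B → . - F -], [B → . S T -], [S → . B F], [T → S , . S] }  — shift
  I12: { [B → . (], [B → . - F -], [B → . S T -], [B → S . T -], [S → . B F], [T → . S , S], [T → .], [T → S , S .] }  — shift, 2 reduces
  I13: { [S → B F .] }  — reduce
  I14: { [B → . (], [B → . - F -], [B → . S T -], [F → B F . B], [S → . B F], [S → B F .] }  — shift, reduce
  I15: { [B → . (], [B → . - F -], [B → . S T -], [F → . ,], [F → . B F B], [F → B F B .], [S → . B F], [S → B . F] }  — shift, reduce
  I16: { [B → - F . -] }  — shift
  I17: { [B → - F - .] }  — reduce

I12 contains complete items [T → .], [T → S , S .] — reduce-reduce conflict.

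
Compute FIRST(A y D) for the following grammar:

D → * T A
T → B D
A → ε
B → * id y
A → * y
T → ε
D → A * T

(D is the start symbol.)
FIRST sets of the non-terminals involved (from the grammar, by fixed-point iteration):
  FIRST(A) = { '*', ε }

To compute FIRST(A y D), process the symbols left to right:
Symbol A is a non-terminal. Add FIRST(A) \ {ε} = { '*' }
A is nullable (ε ∈ FIRST(A)), continue to the next symbol.
Symbol y is a terminal. Add 'y' and stop.
FIRST(A y D) = { '*', 'y' }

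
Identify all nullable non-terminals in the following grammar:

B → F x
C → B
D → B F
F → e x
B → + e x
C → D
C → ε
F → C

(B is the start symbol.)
A non-terminal is nullable if it can derive ε (the empty string): either it has an ε-production, or it has a production whose right-hand side consists entirely of nullable non-terminals.

ε-productions: C → ε
So C is immediately nullable.
F → C: every symbol on the right is nullable, so F is nullable too.
No further non-terminal can be added: every production for the remaining non-terminals contains a terminal or a non-nullable non-terminal.
Nullable = { 'C', 'F' }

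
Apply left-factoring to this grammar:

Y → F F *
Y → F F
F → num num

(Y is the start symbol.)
Left-factoring transforms A → αβ₁ | αβ₂ into A → αA' and A' → β₁ | β₂
(α is the longest common prefix among the alternatives). Repeat until
no nonterminal has two alternatives with a common prefix.

Round 1: Y has alternatives sharing prefix 'F F'. Introduce Y': Y → F F Y'
  Add: Y' → *
  Add: Y' → ε

No remaining common prefixes — done.

Resulting grammar:
Y → F F Y'
Y' → *
Y' → ε
F → num num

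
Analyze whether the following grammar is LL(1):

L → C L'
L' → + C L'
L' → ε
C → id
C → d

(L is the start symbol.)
Relevant sets:
  FOLLOW(L') = { $ }

For L':
  PREDICT(L' → '+' C L') = { '+' }
  PREDICT(L' → ε) = { $ }
For C:
  PREDICT(C → id) = { 'id' }
  PREDICT(C → d) = { 'd' }
L has a single production, so nothing to check there.

All predict sets are disjoint. The grammar IS LL(1).

Answer: Yes, the grammar is LL(1).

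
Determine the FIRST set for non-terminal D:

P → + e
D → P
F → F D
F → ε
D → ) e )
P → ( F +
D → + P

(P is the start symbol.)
To compute FIRST(D), examine every production with D on the left-hand side, reading each right-hand side left to right until a non-nullable symbol is reached.

FIRST sets of the other non-terminals involved (by the same procedure, iterated to a fixed point):
  FIRST(P) = { '(', '+' }

From D → P:
  - P is a non-terminal: add FIRST(P) \ {ε} = { '(', '+' }
    P is not nullable, so stop
From D → ) e ):
  - ')' is a terminal: add ')' and stop
From D → + P:
  - '+' is a terminal: add '+' and stop

Collecting: FIRST(D) = { '(', ')', '+' }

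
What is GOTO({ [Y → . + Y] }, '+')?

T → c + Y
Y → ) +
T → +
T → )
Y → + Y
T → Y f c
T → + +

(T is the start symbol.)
{ [Y → + . Y], [Y → . ) +], [Y → . + Y] }

GOTO(I, '+') = CLOSURE({ [A → αX.β] : [A → α.Xβ] ∈ I, X = '+' })

Items with dot before '+', with the dot advanced:
  [Y → . + Y] → [Y → + . Y]
Closure of the advanced items:
  [Y → + . Y] has the dot before Y: add [Y → . ) +], [Y → . + Y]

GOTO = { [Y → + . Y], [Y → . ) +], [Y → . + Y] }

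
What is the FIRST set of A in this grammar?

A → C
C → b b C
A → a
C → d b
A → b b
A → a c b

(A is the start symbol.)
To compute FIRST(A), examine every production with A on the left-hand side, reading each right-hand side left to right until a non-nullable symbol is reached.

FIRST sets of the other non-terminals involved (by the same procedure, iterated to a fixed point):
  FIRST(C) = { 'b', 'd' }

From A → C:
  - C is a non-terminal: add FIRST(C) \ {ε} = { 'b', 'd' }
    C is not nullable, so stop
From A → a:
  - a is a terminal: add 'a' and stop
From A → b b:
  - b is a terminal: add 'b' and stop
From A → a c b:
  - a is a terminal: add 'a' and stop

Collecting: FIRST(A) = { 'a', 'b', 'd' }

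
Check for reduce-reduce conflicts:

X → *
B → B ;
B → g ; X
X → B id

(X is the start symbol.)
A reduce-reduce conflict occurs when an LR(0) state has two complete items [A → α .] and [B → β .] — both call for a reduction, and with no lookahead the parser cannot choose between them.

Augment with X' → X and build the canonical LR(0) collection (I0 = CLOSURE({[X' → . X]}), then GOTO on every symbol after a dot until no new states appear). It has 9 states:
  I0: { [B → . B ;], [B → . g ; X], [X → . *], [X → . B id], [X' → . X] }  — shift
  I1: { [X → * .] }  — reduce
  I2: { [B → B . ;], [X → B . id] }  — shift
  I3: { [X' → X .] }  — accept
  I4: { [B → g . ; X] }  — shift
  I5: { [B → . B ;], [B → . g ; X], [B → g ; . X], [X → . *], [X → . B id] }  — shift
  I6: { [B → g ; X .] }  — reduce
  I7: { [B → B ; .] }  — reduce
  I8: { [X → B id .] }  — reduce

No state contains more than one complete item.

Answer: No reduce-reduce conflicts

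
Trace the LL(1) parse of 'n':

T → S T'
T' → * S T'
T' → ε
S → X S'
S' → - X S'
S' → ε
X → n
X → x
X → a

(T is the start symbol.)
LL(1) parsing maintains a stack (initially the start symbol over $) and the input. At each step: if the stack top is a terminal, match it against the current input token; if it is a non-terminal N, replace it with the RHS of M[N, lookahead] (the unique production whose predict set contains the lookahead).

Stack is shown with the top on the left.

Stack      Input  Action
------------------------
T $        n $    output T → S T'
S T' $     n $    output S → X S'
X S' T' $  n $    output X → n
n S' T' $  n $    match 'n'
S' T' $    $      output S' → ε
T' $       $      output T' → ε
$          $      accept

The string is accepted.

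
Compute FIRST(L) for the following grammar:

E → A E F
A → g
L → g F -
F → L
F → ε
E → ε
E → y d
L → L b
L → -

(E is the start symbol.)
{ '-', 'g' }

From L → g F -:
  - g is a terminal: add 'g' and stop
From L → L b:
  - L is the symbol being defined: contributes nothing new
    L is not nullable, so stop
From L → -:
  - '-' is a terminal: add '-' and stop

Collecting: FIRST(L) = { '-', 'g' }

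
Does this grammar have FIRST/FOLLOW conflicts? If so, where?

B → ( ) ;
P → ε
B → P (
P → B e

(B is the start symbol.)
Yes. P → B e with FOLLOW(P) on { '(' }

Nullable non-terminals: P.
FIRST sets used below: FIRST(B) = { '(' }

P: nullable alternative(s) P → ε; FOLLOW(P) = { '(' }
  P → ε: FIRST \ {ε} = { } — this is the only nullable alternative, skip
  P → B e: FIRST \ {ε} = { '(' } — overlaps FOLLOW(P) on { '(' }: CONFLICT

B has no nullable alternative, so no FIRST/FOLLOW check is needed there.

So the grammar has 1 FIRST/FOLLOW conflict (marked CONFLICT above).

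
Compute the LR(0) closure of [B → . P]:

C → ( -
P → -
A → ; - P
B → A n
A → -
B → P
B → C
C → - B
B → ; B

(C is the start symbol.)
{ [B → . P], [P → . -] }

Start with: [B → . P]
  [B → . P] has the dot before P: add [P → . -]
No further items can be added.

CLOSURE = { [B → . P], [P → . -] }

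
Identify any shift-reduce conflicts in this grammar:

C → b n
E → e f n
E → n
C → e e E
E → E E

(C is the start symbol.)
Augment with C' → C and build the canonical LR(0) collection (I0 = CLOSURE({[C' → . C]}), then GOTO on every symbol after a dot until no new states appear). It has 12 states:
  I0: { [C → . b n], [C → . e e E], [C' → . C] }  — shift
  I1: { [C' → C .] }  — accept
  I2: { [C → b . n] }  — shift
  I3: { [C → e . e E] }  — shift
  I4: { [C → e e . E], [E → . E E], [E → . e f n], [E → . n] }  — shift
  I5: { [C → e e E .], [E → . E E], [E → . e f n], [E → . n], [E → E . E] }  — shift, reduce
  I6: { [E → e . f n] }  — shift
  I7: { [E → n .] }  — reduce
  I8: { [E → e f . n] }  — shift
  I9: { [E → e f n .] }  — reduce
  I10: { [E → . E E], [E → . e f n], [E → . n], [E → E . E], [E → E E .] }  — shift, reduce
  I11: { [C → b n .] }  — reduce

I5 contains reduce item [C → e e E .] and shift items [E → . e f n], [E → . n] — shift-reduce conflict.
I10 contains reduce item [E → E E .] and shift items [E → . e f n], [E → . n] — shift-reduce conflict.

Answer: Yes — I5: [C → e e E .] vs [E → . e f n]; I10: [E → E E .] vs [E → . e f n]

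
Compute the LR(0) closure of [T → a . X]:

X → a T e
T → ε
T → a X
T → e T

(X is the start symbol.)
To compute CLOSURE, for each item [A → α.Bβ] where B is a non-terminal, add [B → .γ] for all productions B → γ; repeat for the newly added items until nothing changes.

Start with: [T → a . X]
  [T → a . X] has the dot before X: add [X → . a T e]
No further items can be added.

CLOSURE = { [T → a . X], [X → . a T e] }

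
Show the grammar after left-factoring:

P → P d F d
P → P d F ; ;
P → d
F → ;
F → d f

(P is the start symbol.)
Left-factoring transforms A → αβ₁ | αβ₂ into A → αA' and A' → β₁ | β₂
(α is the longest common prefix among the alternatives). Repeat until
no nonterminal has two alternatives with a common prefix.

Round 1: P has alternatives sharing prefix 'P d F'. Introduce P': P → P d F P'
  Add: P' → d
  Add: P' → ; ;

No remaining common prefixes — done.

Resulting grammar:
P → P d F P'
P' → d
P' → ; ;
P → d
F → ;
F → d f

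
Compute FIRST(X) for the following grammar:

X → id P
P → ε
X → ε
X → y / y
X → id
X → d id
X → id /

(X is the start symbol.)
{ 'd', 'id', 'y', ε }

To compute FIRST(X), examine every production with X on the left-hand side, reading each right-hand side left to right until a non-nullable symbol is reached.

From X → id P:
  - id is a terminal: add 'id' and stop
From X → ε:
  - ε-production, so ε ∈ FIRST(X)
From X → y / y:
  - y is a terminal: add 'y' and stop
From X → id:
  - id is a terminal: add 'id' and stop
From X → d id:
  - d is a terminal: add 'd' and stop
From X → id /:
  - id is a terminal: add 'id' and stop

Collecting: FIRST(X) = { 'd', 'id', 'y', ε }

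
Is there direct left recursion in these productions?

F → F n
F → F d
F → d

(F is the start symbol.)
F → F n: LEFT RECURSIVE (starts with F)
F → F d: LEFT RECURSIVE (starts with F)
F → d: starts with d

The grammar has direct left recursion on: F.

Answer: Yes, F is left-recursive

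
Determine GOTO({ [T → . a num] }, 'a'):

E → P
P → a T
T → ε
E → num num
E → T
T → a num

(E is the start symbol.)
{ [T → a . num] }

GOTO(I, 'a') = CLOSURE({ [A → αX.β] : [A → α.Xβ] ∈ I, X = 'a' })

Items with dot before 'a', with the dot advanced:
  [T → . a num] → [T → a . num]
Closure adds nothing (no advanced item has the dot before a non-terminal).

GOTO = { [T → a . num] }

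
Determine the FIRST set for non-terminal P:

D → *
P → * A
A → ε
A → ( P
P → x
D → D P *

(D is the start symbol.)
To compute FIRST(P), examine every production with P on the left-hand side, reading each right-hand side left to right until a non-nullable symbol is reached.

From P → * A:
  - '*' is a terminal: add '*' and stop
From P → x:
  - x is a terminal: add 'x' and stop

Collecting: FIRST(P) = { '*', 'x' }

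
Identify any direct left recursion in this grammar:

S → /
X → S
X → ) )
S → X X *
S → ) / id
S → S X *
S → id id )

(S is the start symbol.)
S → /: starts with '/'
X → S: starts with S
X → ) ): starts with ')'
S → X X *: starts with X
S → ) / id: starts with ')'
S → S X *: LEFT RECURSIVE (starts with S)
S → id id ): starts with id

The grammar has direct left recursion on: S.

Answer: Yes, S is left-recursive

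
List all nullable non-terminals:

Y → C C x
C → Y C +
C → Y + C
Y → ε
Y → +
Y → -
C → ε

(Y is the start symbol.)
{ 'C', 'Y' }

A non-terminal is nullable if it can derive ε (the empty string): either it has an ε-production, or it has a production whose right-hand side consists entirely of nullable non-terminals.

ε-productions: Y → ε, C → ε
So Y, C are immediately nullable.
Every non-terminal is now nullable.
Nullable = { 'C', 'Y' }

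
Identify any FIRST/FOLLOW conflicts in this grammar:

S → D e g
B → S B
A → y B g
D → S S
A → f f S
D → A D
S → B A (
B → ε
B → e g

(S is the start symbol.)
A FIRST/FOLLOW conflict occurs when a non-terminal N has a nullable alternative N → β (β ⇒* ε) and another alternative N → α with FIRST(α) ∩ FOLLOW(N) ≠ ∅: on such a lookahead the parser cannot decide between expanding α and letting N vanish via β.

Nullable non-terminals: B.
FIRST sets used below: FIRST(S) = { 'e', 'f', 'y' }

B: nullable alternative(s) B → ε; FOLLOW(B) = { 'f', 'g', 'y' }
  B → S B: FIRST \ {ε} = { 'e', 'f', 'y' } — overlaps FOLLOW(B) on { 'f', 'y' }: CONFLICT
  B → ε: FIRST \ {ε} = { } — this is the only nullable alternative, skip
  B → e g: FIRST \ {ε} = { 'e' } — disjoint from FOLLOW(B)

A, D, S have no nullable alternative, so no FIRST/FOLLOW check is needed there.

So the grammar has 1 FIRST/FOLLOW conflict (marked CONFLICT above).

Answer: Yes. B → S B with FOLLOW(B) on { 'f', 'y' }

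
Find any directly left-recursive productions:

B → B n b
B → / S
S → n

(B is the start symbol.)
Yes, B is left-recursive

Direct left recursion occurs when N → N α for some non-terminal N (the right-hand side begins with the left-hand side itself).

B → B n b: LEFT RECURSIVE (starts with B)
B → / S: starts with '/'
S → n: starts with n

The grammar has direct left recursion on: B.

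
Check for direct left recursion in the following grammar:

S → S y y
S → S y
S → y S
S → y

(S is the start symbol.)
Yes, S is left-recursive

Direct left recursion occurs when N → N α for some non-terminal N (the right-hand side begins with the left-hand side itself).

S → S y y: LEFT RECURSIVE (starts with S)
S → S y: LEFT RECURSIVE (starts with S)
S → y S: starts with y
S → y: starts with y

The grammar has direct left recursion on: S.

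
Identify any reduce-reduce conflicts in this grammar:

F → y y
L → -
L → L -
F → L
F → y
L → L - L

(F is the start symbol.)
Augment with F' → F and build the canonical LR(0) collection (I0 = CLOSURE({[F' → . F]}), then GOTO on every symbol after a dot until no new states appear). It has 8 states:
  I0: { [F → . L], [F → . y y], [F → . y], [F' → . F], [L → . -], [L → . L - L], [L → . L -] }  — shift
  I1: { [L → - .] }  — reduce
  I2: { [F' → F .] }  — accept
  I3: { [F → L .], [L → L . - L], [L → L . -] }  — shift, reduce
  I4: { [F → y . y], [F → y .] }  — shift, reduce
  I5: { [F → y y .] }  — reduce
  I6: { [L → . -], [L → . L - L], [L → . L -], [L → L - . L], [L → L - .] }  — shift, reduce
  I7: { [L → L - L .], [L → L . - L], [L → L . -] }  — shift, reduce

No state contains more than one complete item.

Answer: No reduce-reduce conflicts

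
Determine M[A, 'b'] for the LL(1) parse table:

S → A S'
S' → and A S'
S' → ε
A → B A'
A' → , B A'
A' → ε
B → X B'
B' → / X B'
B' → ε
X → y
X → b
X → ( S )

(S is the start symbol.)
To find M[A, 'b'], we find productions for A where 'b' is in the predict set (PREDICT(N → α) = (FIRST(α) \ {ε}) ∪ (FOLLOW(N) if α ⇒* ε)).

Relevant sets:
  FIRST(B) = { '(', 'b', 'y' }

A → B A': PREDICT = { '(', 'b', 'y' }
  'b' is in predict set, so this production goes in M[A, 'b']

M[A, 'b'] = A → B A'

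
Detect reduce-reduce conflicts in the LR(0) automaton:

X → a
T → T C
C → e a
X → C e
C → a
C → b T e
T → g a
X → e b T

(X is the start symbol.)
A reduce-reduce conflict occurs when an LR(0) state has two complete items [A → α .] and [B → β .] — both call for a reduction, and with no lookahead the parser cannot choose between them.

Augment with X' → X and build the canonical LR(0) collection (I0 = CLOSURE({[X' → . X]}), then GOTO on every symbol after a dot until no new states appear). It has 17 states:
  I0: { [C → . a], [C → . b T e], [C → . e a], [X → . C e], [X → . a], [X → . e b T], [X' → . X] }  — shift
  I1: { [X → C . e] }  — shift
  I2: { [X' → X .] }  — accept
  I3: { [C → a .], [X → a .] }  — 2 reduces
  I4: { [C → b . T e], [T → . T C], [T → . g a] }  — shift
  I5: { [C → e . a], [X → e . b T] }  — shift
  I6: { [C → e a .] }  — reduce
  I7: { [T → . T C], [T → . g a], [X → e b . T] }  — shift
  I8: { [C → . a], [C → . b T e], [C → . e a], [T → T . C], [X → e b T .] }  — shift, reduce
  I9: { [T → g . a] }  — shift
  I10: { [T → g a .] }  — reduce
  I11: { [T → T C .] }  — reduce
  I12: { [C → a .] }  — reduce
  I13: { [C → e . a] }  — shift
  I14: { [C → . a], [C → . b T e], [C → . e a], [C → b T . e], [T → T . C] }  — shift
  I15: { [C → b T e .], [C → e . a] }  — shift, reduce
  I16: { [X → C e .] }  — reduce

I3 contains complete items [C → a .], [X → a .] — reduce-reduce conflict.

Answer: Yes — I3: [C → a .] vs [X → a .]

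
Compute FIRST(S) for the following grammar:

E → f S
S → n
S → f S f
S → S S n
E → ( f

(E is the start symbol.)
{ 'f', 'n' }

From S → n:
  - n is a terminal: add 'n' and stop
From S → f S f:
  - f is a terminal: add 'f' and stop
From S → S S n:
  - S is the symbol being defined: contributes nothing new
    S is not nullable, so stop

Collecting: FIRST(S) = { 'f', 'n' }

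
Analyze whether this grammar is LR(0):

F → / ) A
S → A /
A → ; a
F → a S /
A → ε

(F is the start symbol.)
A grammar is LR(0) if no state in the canonical LR(0) collection has:
  - both a shift item (dot before a terminal) and a complete item (shift-reduce conflict), or
  - two or more complete items (reduce-reduce conflict; the accept item [F' → F .] counts as a complete item here).

Augment with F' → F and build the canonical LR(0) collection (I0 = CLOSURE({[F' → . F]}), then GOTO on every symbol after a dot until no new states appear). It has 12 states:
  I0: { [F → . / ) A], [F → . a S /], [F' → . F] }  — shift
  I1: { [F → / . ) A] }  — shift
  I2: { [F' → F .] }  — accept
  I3: { [A → . ; a], [A → .], [F → a . S /], [S → . A /] }  — shift, reduce
  I4: { [A → ; . a] }  — shift
  I5: { [S → A . /] }  — shift
  I6: { [F → a S . /] }  — shift
  I7: { [F → a S / .] }  — reduce
  I8: { [S → A / .] }  — reduce
  I9: { [A → ; a .] }  — reduce
  I10: { [A → . ; a], [A → .], [F → / ) . A] }  — shift, reduce
  I11: { [F → / ) A .] }  — reduce

Conflict in state I3:
  Shift-reduce conflict between [A → .] and [A → . ; a]
So the grammar is NOT LR(0).

Answer: No. Shift-reduce conflict between [A → .] and [A → . ; a]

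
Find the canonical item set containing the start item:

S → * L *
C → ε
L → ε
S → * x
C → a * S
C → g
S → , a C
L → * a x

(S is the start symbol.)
First, augment the grammar with S' → S
I₀ = CLOSURE({ [S' → . S] }):
  [S' → . S] has the dot before S: add [S → . * L *], [S → . * x], [S → . , a C]
No further items can be added.

I₀ = { [S → . * L *], [S → . * x], [S → . , a C], [S' → . S] }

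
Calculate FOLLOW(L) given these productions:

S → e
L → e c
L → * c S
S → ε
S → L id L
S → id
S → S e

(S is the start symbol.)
{ $, 'e', 'id' }

In S → L id L: L is followed by id L, add FIRST(id L) \ {ε} = { 'id' }
In S → L id L: L is at the end, add FOLLOW(S)

The FOLLOW sets referred to above (computed the same way, to a fixed point):
  FOLLOW(S) = { $, 'e', 'id' }

Taking the union: FOLLOW(L) = { $, 'e', 'id' }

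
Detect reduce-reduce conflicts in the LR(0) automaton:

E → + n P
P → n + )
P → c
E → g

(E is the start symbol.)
Augment with E' → E and build the canonical LR(0) collection (I0 = CLOSURE({[E' → . E]}), then GOTO on every symbol after a dot until no new states appear). It has 10 states:
  I0: { [E → . + n P], [E → . g], [E' → . E] }  — shift
  I1: { [E → + . n P] }  — shift
  I2: { [E' → E .] }  — accept
  I3: { [E → g .] }  — reduce
  I4: { [E → + n . P], [P → . c], [P → . n + )] }  — shift
  I5: { [E → + n P .] }  — reduce
  I6: { [P → c .] }  — reduce
  I7: { [P → n . + )] }  — shift
  I8: { [P → n + . )] }  — shift
  I9: { [P → n + ) .] }  — reduce

No state contains more than one complete item.

Answer: No reduce-reduce conflicts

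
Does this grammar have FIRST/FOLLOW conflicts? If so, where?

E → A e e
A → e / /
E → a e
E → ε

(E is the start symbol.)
No FIRST/FOLLOW conflicts.

Nullable non-terminals: E.
FIRST sets used below: FIRST(A) = { 'e' }

E: nullable alternative(s) E → ε; FOLLOW(E) = { $ }
  E → A e e: FIRST \ {ε} = { 'e' } — disjoint from FOLLOW(E)
  E → a e: FIRST \ {ε} = { 'a' } — disjoint from FOLLOW(E)
  E → ε: FIRST \ {ε} = { } — this is the only nullable alternative, skip

A has no nullable alternative, so no FIRST/FOLLOW check is needed there.

No FIRST/FOLLOW conflicts found.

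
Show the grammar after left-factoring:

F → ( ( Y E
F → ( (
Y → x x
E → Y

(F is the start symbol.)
Left-factoring transforms A → αβ₁ | αβ₂ into A → αA' and A' → β₁ | β₂
(α is the longest common prefix among the alternatives). Repeat until
no nonterminal has two alternatives with a common prefix.

Round 1: F has alternatives sharing prefix '( ('. Introduce F': F → ( ( F'
  Add: F' → Y E
  Add: F' → ε

No remaining common prefixes — done.

Resulting grammar:
F → ( ( F'
F' → Y E
F' → ε
Y → x x
E → Y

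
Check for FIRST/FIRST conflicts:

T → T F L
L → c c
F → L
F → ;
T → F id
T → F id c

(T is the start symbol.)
A FIRST/FIRST conflict occurs when two productions N → α and N → β for the same non-terminal have FIRST(α) ∩ FIRST(β) ≠ ∅ (with ε ∈ FIRST of a nullable right-hand side, so two nullable alternatives also conflict).

FIRST sets of the non-terminals at (or reachable through a nullable prefix from) the front of some alternative:
  FIRST(T) = { ';', 'c' }
  FIRST(F) = { ';', 'c' }
  FIRST(L) = { 'c' }

Productions for T:
  T → T F L: FIRST = { ';', 'c' }
  T → F id: FIRST = { ';', 'c' }
  T → F id c: FIRST = { ';', 'c' }
Productions for F:
  F → L: FIRST = { 'c' }
  F → ;: FIRST = { ';' }
L has only one production, so no FIRST/FIRST conflict is possible there.

Conflict for T: T → T F L and T → F id
  Overlap: { ';', 'c' }
Conflict for T: T → T F L and T → F id c
  Overlap: { ';', 'c' }
Conflict for T: T → F id and T → F id c
  Overlap: { ';', 'c' }

Answer: Yes. T → T F L / T → F id on { ';', 'c' }; T → T F L / T → F id c on { ';', 'c' }; T → F id / T → F id c on { ';', 'c' }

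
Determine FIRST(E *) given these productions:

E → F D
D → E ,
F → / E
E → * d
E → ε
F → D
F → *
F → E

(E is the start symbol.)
{ '*', ',', '/' }

FIRST sets of the non-terminals involved (from the grammar, by fixed-point iteration):
  FIRST(E) = { '*', ',', '/', ε }

To compute FIRST(E *), process the symbols left to right:
Symbol E is a non-terminal. Add FIRST(E) \ {ε} = { '*', ',', '/' }
E is nullable (ε ∈ FIRST(E)), continue to the next symbol.
Symbol * is a terminal. Add '*' and stop.
FIRST(E *) = { '*', ',', '/' }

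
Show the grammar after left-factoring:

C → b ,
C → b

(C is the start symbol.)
C → b C'
C' → ,
C' → ε

Left-factoring transforms A → αβ₁ | αβ₂ into A → αA' and A' → β₁ | β₂
(α is the longest common prefix among the alternatives). Repeat until
no nonterminal has two alternatives with a common prefix.

Round 1: C has alternatives sharing prefix 'b'. Introduce C': C → b C'
  Add: C' → ,
  Add: C' → ε

No remaining common prefixes — done.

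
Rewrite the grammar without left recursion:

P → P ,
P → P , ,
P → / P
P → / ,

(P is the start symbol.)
P is directly left-recursive. The standard transformation for
  A → A α₁ | ... | A α_m | β₁ | ... | β_n
is
  A  → β₁ A' | ... | β_n A'
  A' → α₁ A' | ... | α_m A' | ε

P → / P becomes P → / P P'
P → / , becomes P → / , P'
P → P , becomes P' → , P'
P → P , , becomes P' → , , P'
Add P' → ε

Resulting grammar:
P → / P P'
P → / , P'
P' → , P'
P' → , , P'
P' → ε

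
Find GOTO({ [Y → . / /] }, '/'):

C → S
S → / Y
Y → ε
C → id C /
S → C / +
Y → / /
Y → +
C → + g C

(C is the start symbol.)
GOTO(I, '/') = CLOSURE({ [A → αX.β] : [A → α.Xβ] ∈ I, X = '/' })

Items with dot before '/', with the dot advanced:
  [Y → . / /] → [Y → / . /]
Closure adds nothing (no advanced item has the dot before a non-terminal).

GOTO = { [Y → / . /] }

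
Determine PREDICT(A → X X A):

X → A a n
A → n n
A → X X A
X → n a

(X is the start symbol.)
PREDICT(A → X X A) = (FIRST(RHS) \ {ε}) ∪ (FOLLOW(A) if ε ∈ FIRST(RHS), i.e. RHS ⇒* ε)
FIRST(X) = { 'n' }
FIRST(X X A) = { 'n' }
ε ∉ FIRST(X X A), so FOLLOW(A) is not added.
PREDICT(A → X X A) = { 'n' }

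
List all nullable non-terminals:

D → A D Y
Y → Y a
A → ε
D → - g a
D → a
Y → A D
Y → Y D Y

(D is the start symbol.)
ε-productions: A → ε
So A is immediately nullable.
No further non-terminal can be added: every production for the remaining non-terminals contains a terminal or a non-nullable non-terminal.
Nullable = { 'A' }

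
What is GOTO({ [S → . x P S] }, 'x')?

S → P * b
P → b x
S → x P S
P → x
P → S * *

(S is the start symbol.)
GOTO(I, 'x') = CLOSURE({ [A → αX.β] : [A → α.Xβ] ∈ I, X = 'x' })

Items with dot before 'x', with the dot advanced:
  [S → . x P S] → [S → x . P S]
Closure of the advanced items:
  [S → x . P S] has the dot before P: add [P → . b x], [P → . x], [P → . S * *]
  [P → . S * *] has the dot before S: add [S → . P * b], [S → . x P S]

GOTO = { [P → . S * *], [P → . b x], [P → . x], [S → . P * b], [S → . x P S], [S → x . P S] }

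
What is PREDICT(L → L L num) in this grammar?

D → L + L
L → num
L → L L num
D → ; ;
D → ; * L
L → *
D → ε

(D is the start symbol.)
{ '*', 'num' }

PREDICT(L → L L num) = (FIRST(RHS) \ {ε}) ∪ (FOLLOW(L) if ε ∈ FIRST(RHS), i.e. RHS ⇒* ε)
FIRST(L) = { '*', 'num' }
FIRST(L L num) = { '*', 'num' }
ε ∉ FIRST(L L num), so FOLLOW(L) is not added.
PREDICT(L → L L num) = { '*', 'num' }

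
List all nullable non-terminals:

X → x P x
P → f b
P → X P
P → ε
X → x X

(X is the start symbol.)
{ 'P' }

A non-terminal is nullable if it can derive ε (the empty string): either it has an ε-production, or it has a production whose right-hand side consists entirely of nullable non-terminals.

ε-productions: P → ε
So P is immediately nullable.
No further non-terminal can be added: every production for the remaining non-terminals contains a terminal or a non-nullable non-terminal.
Nullable = { 'P' }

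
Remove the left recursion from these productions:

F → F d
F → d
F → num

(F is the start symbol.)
F is directly left-recursive. The standard transformation for
  A → A α₁ | ... | A α_m | β₁ | ... | β_n
is
  A  → β₁ A' | ... | β_n A'
  A' → α₁ A' | ... | α_m A' | ε

F → d becomes F → d F'
F → num becomes F → num F'
F → F d becomes F' → d F'
Add F' → ε

Resulting grammar:
F → d F'
F → num F'
F' → d F'
F' → ε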